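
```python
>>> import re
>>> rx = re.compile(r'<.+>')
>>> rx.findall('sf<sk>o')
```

['<sk>']

Scanning left to right: at [2:6] → '<sk>'.
`findall` yields the raw match text (1 of them) because the pattern has no groups.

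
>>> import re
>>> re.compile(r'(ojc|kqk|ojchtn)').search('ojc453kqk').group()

The match spans [0:3] → 'ojc'.

'ojc'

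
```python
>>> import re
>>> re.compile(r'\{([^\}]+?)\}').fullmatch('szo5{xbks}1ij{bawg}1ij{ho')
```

`fullmatch` succeeds only if the pattern covers the string from start to end.
Here the string isn't matched end-to-end, so the call returns None.

None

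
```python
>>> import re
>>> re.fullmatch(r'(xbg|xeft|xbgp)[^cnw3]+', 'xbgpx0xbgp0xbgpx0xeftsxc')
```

None

`fullmatch` succeeds only if the pattern covers the string from start to end.
Here there's no way to consume every character, so the call returns None.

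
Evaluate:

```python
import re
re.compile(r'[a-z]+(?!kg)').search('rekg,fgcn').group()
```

'rekg'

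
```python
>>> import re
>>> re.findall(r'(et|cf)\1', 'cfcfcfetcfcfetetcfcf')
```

After group 1 captures some text, `\1` only succeeds where that same text appears again.
Matches: at [0:4] match 'cfcf', group 1 = 'cf'; at [8:12] match 'cfcf', group 1 = 'cf'; at [12:16] match 'etet', group 1 = 'et'; at [16:20] match 'cfcf', group 1 = 'cf'.
`findall` collects group 1 from each match (4 total).

['cf', 'cf', 'et', 'cf']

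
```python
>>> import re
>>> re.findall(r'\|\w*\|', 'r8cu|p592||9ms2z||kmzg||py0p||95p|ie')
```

['|p592|', '|9ms2z|', '|kmzg|', '|py0p|', '|95p|']

Scanning left to right: at [4:10] → '|p592|'; at [10:17] → '|9ms2z|'; at [17:23] → '|kmzg|'; at [23:29] → '|py0p|'; at [29:34] → '|95p|'.
Since nothing is captured, `findall` lists the 5 matched substrings directly.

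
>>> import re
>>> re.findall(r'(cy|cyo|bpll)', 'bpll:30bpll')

['bpll', 'bpll']

Scanning left to right: at [0:4] match 'bpll', group 1 = 'bpll'; at [7:11] match 'bpll', group 1 = 'bpll'.
Because there's exactly one group, `findall` drops the full match and keeps group 1 from each hit.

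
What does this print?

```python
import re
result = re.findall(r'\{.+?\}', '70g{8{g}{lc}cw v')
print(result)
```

['{8{g}', '{lc}']

With the lazy modifier that quantifier settles for the fewest repetitions that let the rest of the pattern succeed (the atoms after it are unaffected and can still be greedy).
`findall` yields the raw match text (2 of them) because the pattern has no groups.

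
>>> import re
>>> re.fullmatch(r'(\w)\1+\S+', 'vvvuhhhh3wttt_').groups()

The match spans [0:14] → 'vvvuhhhh3wttt_'.
Captured: group 1 = 'v'.

('v',)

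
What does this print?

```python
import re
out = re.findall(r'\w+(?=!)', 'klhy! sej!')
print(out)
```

Because the assertion is zero-width, the text it checks is not consumed and won't appear in the result.
Matches: at [0:4] → 'klhy'; at [6:9] → 'sej'.
No capturing groups, so `findall` returns the 2 full match strings.

['klhy', 'sej']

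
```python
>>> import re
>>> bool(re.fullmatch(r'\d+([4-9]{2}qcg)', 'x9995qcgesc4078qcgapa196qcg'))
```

This matches one or more of a digit; then exactly 2 of a character in [4-9], then the literal 'qcg' (captured).
`re.fullmatch` requires the pattern to consume the entire string.
Here the string isn't matched end-to-end, so the call returns None, and `bool(None)` is False.

False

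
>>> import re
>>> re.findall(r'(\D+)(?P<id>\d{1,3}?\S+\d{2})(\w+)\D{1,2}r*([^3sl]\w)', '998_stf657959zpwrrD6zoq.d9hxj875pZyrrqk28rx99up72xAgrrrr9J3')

[('_stf', '657959zpwrrD6zoq.d9hxj875pZyrrqk28rx99up72', 'xAgrrr', '9J')]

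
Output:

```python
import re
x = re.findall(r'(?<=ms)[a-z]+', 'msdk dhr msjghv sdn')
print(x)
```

['dk', 'jghv']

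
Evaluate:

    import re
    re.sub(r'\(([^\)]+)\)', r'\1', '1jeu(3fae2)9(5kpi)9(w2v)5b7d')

'1jeu3fae295kpi9w2v5b7d'

Matches: at [4:11] → '(3fae2)'; at [12:18] → '(5kpi)'; at [19:24] → '(w2v)'.
Each match is replaced using the text its own group 1 captured.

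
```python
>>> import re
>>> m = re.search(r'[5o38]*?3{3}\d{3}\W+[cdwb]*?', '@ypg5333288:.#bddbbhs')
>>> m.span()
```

(4, 14)

A `+?`/`*?`/`{m,n}?` starts at its minimum and grows only as far as needed for what follows to match.
The match spans [4:14] → '5333288:.#'.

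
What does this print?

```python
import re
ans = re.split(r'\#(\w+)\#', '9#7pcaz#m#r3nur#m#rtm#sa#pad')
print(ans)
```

['9', '7pcaz', 'm', 'r3nur', 'm', 'rtm', 'sa#pad']

Matches to split on: at [1:8] → '#7pcaz#'; at [9:16] → '#r3nur#'; at [17:22] → '#rtm#'.
`re.split` interleaves the captured-group text with the surrounding fragments.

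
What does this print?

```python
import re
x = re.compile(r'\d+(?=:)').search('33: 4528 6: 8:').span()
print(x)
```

(0, 2)

The `(?=…)`/`(?<=…)` assertion just peeks at neighbouring text; it doesn't advance the match position.
Unlike `match`, `search` isn't anchored — it looks for the pattern anywhere in the string.
The match spans [0:2] → '33'.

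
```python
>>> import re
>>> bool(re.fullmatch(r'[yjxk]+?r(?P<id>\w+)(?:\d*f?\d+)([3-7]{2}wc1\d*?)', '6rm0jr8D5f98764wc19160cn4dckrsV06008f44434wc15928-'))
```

`re.fullmatch` requires the pattern to consume the entire string.
Here the string isn't matched end-to-end, so the call returns None, and `bool(None)` is False.

False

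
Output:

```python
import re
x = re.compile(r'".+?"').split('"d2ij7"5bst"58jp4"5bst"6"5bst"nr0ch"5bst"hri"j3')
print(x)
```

['', '5bst', '5bst', '5bst', '5bst', 'j3']

Lazy quantifiers expand one character at a time until the remainder of the pattern can match.
Each match becomes a cut point; 6 segments remain.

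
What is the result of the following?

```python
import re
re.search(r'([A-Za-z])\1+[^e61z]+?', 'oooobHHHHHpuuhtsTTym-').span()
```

(0, 5)

`\1` is not a pattern — it's the concrete string captured by group 1, re-applied verbatim.
The match spans [0:5] → 'oooob'.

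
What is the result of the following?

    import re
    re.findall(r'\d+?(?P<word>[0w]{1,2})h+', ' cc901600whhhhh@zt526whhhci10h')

Pattern: one or more of a digit (lazy); then 1 to 2 of one of [0w] (captured as 'word'); then one or more of a literal 'h'.
Scanning left to right: at [3:15] match '901600whhhhh', group 1 = '0w'; at [18:25] match '526whhh', group 1 = 'w'; at [27:30] match '10h', group 1 = '0'.
Because there's exactly one group, `findall` drops the full match and keeps group 1 from each hit.

['0w', 'w', '0']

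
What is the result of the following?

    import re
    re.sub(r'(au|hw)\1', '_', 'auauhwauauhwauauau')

'_hw_hw_au'

`\1` has to match the exact text group 1 already captured.
`sub` substitutes '_' at each match site.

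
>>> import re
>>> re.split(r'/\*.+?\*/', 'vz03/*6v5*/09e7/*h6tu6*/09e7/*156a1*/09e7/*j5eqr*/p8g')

['vz03', '09e7', '09e7', '09e7', 'p8g']

A non-greedy quantifier consumes as few characters as it can — just enough that the remainder of the pattern still matches from where it stops; whatever follows it matches normally.
Splitting on the pattern gives 5 pieces.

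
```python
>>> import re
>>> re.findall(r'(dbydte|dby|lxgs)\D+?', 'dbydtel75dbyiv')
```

`|` is ordered: at each position the engine commits to the first alternative that works.
Walking the string: at [0:7] match 'dbydtel', group 1 = 'dbydte'; at [9:13] match 'dbyi', group 1 = 'dby'.
Because there's exactly one group, `findall` drops the full match and keeps group 1 from each hit.

['dbydte', 'dby']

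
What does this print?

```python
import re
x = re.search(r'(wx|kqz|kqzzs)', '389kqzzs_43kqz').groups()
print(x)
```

`|` is ordered: at each position the engine commits to the first alternative that works.
`re.search` scans for the first position where the pattern succeeds.
The match spans [3:6] → 'kqz'.
Captured: group 1 = 'kqz'.

('kqz',)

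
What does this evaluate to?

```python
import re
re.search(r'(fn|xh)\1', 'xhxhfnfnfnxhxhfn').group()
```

`\1` is not a pattern — it's the concrete string captured by group 1, re-applied verbatim.
Unlike `match`, `search` isn't anchored — it looks for the pattern anywhere in the string.
The match spans [0:4] → 'xhxh'.
Captured: group 1 = 'xh'.

'xhxh'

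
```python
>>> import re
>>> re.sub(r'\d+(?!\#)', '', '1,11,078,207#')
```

The negative lookahead/lookbehind blocks any match where the forbidden context is present.
Matches: at [0:1] → '1'; at [2:4] → '11'; at [5:8] → '078'; at [9:11] → '20'.
Every occurrence is swapped for ''.

',,,7#'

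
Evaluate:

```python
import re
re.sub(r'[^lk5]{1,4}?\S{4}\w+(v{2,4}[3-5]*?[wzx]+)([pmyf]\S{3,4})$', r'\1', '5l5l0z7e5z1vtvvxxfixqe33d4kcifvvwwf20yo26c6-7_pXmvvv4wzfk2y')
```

'5l5l0z7e5z1vtvvxxfixqe33d4kcifvvwwf2vv4wz'

This matches 1 to 4 of any character except [lk5] (lazy), then exactly 4 of a non-whitespace character, then one or more of a word character; then 2 to 4 of a literal 'v', then zero or more of a character in [3-5] (lazy), then one or more of one of [wzx] (captured); then one of [pmyf], then 3 to 4 of a non-whitespace character (captured); then anchored at the end.
Matches: at [36:59] → '0yo26c6-7_pXmvvv4wzfk2y'.
Each match is replaced using the text its own group 1 captured.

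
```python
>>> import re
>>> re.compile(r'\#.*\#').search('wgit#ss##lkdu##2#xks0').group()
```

'#ss##lkdu##2#'

The match spans [4:17] → '#ss##lkdu##2#'.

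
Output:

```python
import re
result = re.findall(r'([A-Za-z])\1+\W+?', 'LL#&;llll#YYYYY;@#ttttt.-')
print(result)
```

After group 1 captures some text, `\1` only succeeds where that same text appears again.
Scanning left to right: at [0:3] match 'LL#', group 1 = 'L'; at [5:10] match 'llll#', group 1 = 'l'; at [10:16] match 'YYYYY;', group 1 = 'Y'; at [18:24] match 'ttttt.', group 1 = 't'.
With a single group, `findall` returns only what that group captured — 4 items.

['L', 'l', 'Y', 't']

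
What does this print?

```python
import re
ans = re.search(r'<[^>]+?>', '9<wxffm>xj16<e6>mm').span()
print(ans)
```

Unlike `match`, `search` isn't anchored — it looks for the pattern anywhere in the string.
The match spans [1:8] → '<wxffm>'.

(1, 8)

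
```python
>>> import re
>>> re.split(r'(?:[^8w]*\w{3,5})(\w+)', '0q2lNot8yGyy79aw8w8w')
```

['', '79aw8w8w', '']

The pattern matches zero or more of any character except [8w], then 3 to 5 of a word character (non-capturing group); then one or more of a word character (captured).
Matches to split on: at [0:20] → '0q2lNot8yGyy79aw8w8w'.
The group in the pattern means `split` returns the separators' captures alongside the pieces.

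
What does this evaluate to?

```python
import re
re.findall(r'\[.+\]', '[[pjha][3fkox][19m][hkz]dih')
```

Since nothing is captured, `findall` lists the 1 matched substring directly.

['[[pjha][3fkox][19m][hkz]']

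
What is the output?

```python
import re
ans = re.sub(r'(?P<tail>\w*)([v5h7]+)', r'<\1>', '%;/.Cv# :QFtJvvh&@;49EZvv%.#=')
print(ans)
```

%;/.<C># :<QFtJvv>&@;<49EZv>%.#=

This matches zero or more of a word character (captured as 'tail'); then one or more of one of [v5h7] (captured).
Matches: at [4:6] → 'Cv'; at [9:16] → 'QFtJvvh'; at [19:25] → '49EZvv'.
Each match is replaced using the text its own group 1 captured.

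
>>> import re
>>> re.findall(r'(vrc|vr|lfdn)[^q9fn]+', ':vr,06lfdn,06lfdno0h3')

One capturing group, so `findall` returns just the captured substring from each match — 2 in all.

['vr', 'lfdn']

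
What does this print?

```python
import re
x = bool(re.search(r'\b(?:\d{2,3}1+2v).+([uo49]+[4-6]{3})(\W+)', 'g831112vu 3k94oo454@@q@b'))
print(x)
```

The pattern matches a word boundary (`\b`, zero-width); then 2 to 3 of a digit, then one or more of the literal '1', then the literal '2v' (non-capturing group); then one or more of any character; then one or more of one of [uo49], then exactly 3 of a character in [4-6] (captured); then one or more of a non-word character (captured).
Unlike `match`, `search` isn't anchored — it looks for the pattern anywhere in the string.
Here the pattern never matches, so the call returns None, and `bool(None)` is False.

False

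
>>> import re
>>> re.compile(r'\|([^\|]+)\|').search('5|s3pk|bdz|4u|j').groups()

The match spans [1:7] → '|s3pk|'.
Captured: group 1 = 's3pk'.

('s3pk',)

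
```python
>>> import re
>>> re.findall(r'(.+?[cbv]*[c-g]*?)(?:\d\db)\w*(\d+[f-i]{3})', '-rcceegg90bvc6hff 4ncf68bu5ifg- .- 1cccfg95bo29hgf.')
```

[('-rcceegg', '6hff'), (' 4ncf', '5ifg'), ('- .- 1cccfg', '9hgf')]

The pattern matches one or more of any character (lazy), then zero or more of one of [cbv], then zero or more of a character in [c-g] (lazy) (captured); then a digit, then a digit, then the literal 'b' (non-capturing group); then zero or more of a word character; then one or more of a digit, then exactly 3 of a character in [f-i] (captured).
Lazy quantifiers expand one character at a time until the remainder of the pattern can match.
Scanning left to right: at [0:17] match '-rcceegg90bvc6hff', groups = ('-rcceegg', '6hff'); at [17:30] match ' 4ncf68bu5ifg', groups = (' 4ncf', '5ifg'); at [30:50] match '- .- 1cccfg95bo29hgf', groups = ('- .- 1cccfg', '9hgf').
Multiple groups make `findall` return tuples — one 2-tuple for each match.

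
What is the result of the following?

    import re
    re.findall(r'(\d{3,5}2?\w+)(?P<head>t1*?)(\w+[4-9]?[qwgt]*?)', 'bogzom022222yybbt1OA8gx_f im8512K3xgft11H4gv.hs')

[('022222yybb', 't', '1OA8gx_f'), ('8512K3xgf', 't', '11H4gv')]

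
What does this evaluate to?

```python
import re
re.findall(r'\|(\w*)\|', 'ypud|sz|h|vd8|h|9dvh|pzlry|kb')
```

Walking the string: at [4:8] match '|sz|', group 1 = 'sz'; at [9:14] match '|vd8|', group 1 = 'vd8'; at [15:21] match '|9dvh|', group 1 = '9dvh'.
With a single group, `findall` returns only what that group captured — 3 items.

['sz', 'vd8', '9dvh']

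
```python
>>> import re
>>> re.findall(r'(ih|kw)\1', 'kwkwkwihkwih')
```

['kw']

The backreference `\1` re-matches whatever the first group consumed, character for character.
With a single group, `findall` returns only what that group captured — 1 item.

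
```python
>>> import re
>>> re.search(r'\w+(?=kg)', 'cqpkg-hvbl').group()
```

'cqp'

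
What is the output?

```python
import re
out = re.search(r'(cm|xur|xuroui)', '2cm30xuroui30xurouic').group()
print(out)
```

cm

The match spans [1:3] → 'cm'.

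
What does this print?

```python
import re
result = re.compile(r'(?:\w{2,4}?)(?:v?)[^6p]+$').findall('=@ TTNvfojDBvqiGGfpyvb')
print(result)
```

['GGfpyvb']

Pattern: 2 to 4 of a word character (lazy) (non-capturing group); then optionally a literal 'v' (non-capturing group); then one or more of any character except [6p]; then anchored at the end.
Matches: at [15:22] → 'GGfpyvb'.
Since nothing is captured, `findall` lists the 1 matched substring directly.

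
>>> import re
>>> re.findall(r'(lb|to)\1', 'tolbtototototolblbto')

['to', 'to', 'lb']

A backreference is literal: `\1` must see the identical characters the first group matched.
One capturing group, so `findall` returns just the captured substring from each match — 3 in all.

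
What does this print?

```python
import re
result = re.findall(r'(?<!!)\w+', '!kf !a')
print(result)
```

['f']

The negative lookahead/lookbehind blocks any match where the forbidden context is present.
`findall` yields the raw match text (1 of them) because the pattern has no groups.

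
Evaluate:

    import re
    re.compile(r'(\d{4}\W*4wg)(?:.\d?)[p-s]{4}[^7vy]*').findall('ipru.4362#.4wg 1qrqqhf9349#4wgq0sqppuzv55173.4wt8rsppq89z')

['4362#.4wg']

This matches exactly 4 of a digit, then zero or more of a non-word character, then the literal '4wg' (captured); then any character, then optionally a digit (non-capturing group); then exactly 4 of a character in [p-s], then zero or more of any character except [7vy].
Matches: at [5:38] match '4362#.4wg 1qrqqhf9349#4wgq0sqppuz', group 1 = '4362#.4wg'.
Because there's exactly one group, `findall` drops the full match and keeps group 1 from the one hit.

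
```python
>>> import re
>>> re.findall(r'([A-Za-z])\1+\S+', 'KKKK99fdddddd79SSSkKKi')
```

['K']

`\1` has to match the exact text group 1 already captured.
Because there's exactly one group, `findall` drops the full match and keeps group 1 from the one hit.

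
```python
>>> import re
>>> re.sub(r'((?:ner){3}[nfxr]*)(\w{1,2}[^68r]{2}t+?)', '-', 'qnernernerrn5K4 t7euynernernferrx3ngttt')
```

'q-7euynernernferrx3ngttt'

The pattern matches the literal 'ner' repeated 3 times, then zero or more of one of [nfxr] (captured); then 1 to 2 of a word character, then exactly 2 of any character except [68r], then one or more of the literal 't' (lazy) (captured).
Matches: at [1:17] → 'nernernerrn5K4 t'.
Every occurrence is swapped for '-'.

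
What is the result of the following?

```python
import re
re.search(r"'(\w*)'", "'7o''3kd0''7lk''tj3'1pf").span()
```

(0, 4)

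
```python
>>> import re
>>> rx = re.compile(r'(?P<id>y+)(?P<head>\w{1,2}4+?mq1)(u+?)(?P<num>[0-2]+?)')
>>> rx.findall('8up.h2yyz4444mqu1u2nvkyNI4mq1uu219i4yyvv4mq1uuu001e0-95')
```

[('y', 'NI4mq1', 'uu', '2'), ('yy', 'vv4mq1', 'uuu', '0')]

The `?` after the quantifier makes it lazy — it takes as little as possible before letting the rest of the pattern try.
4 groups means each result is a tuple of 4 captured strings — 2 here.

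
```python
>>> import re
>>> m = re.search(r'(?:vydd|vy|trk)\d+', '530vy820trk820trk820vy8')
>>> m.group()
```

'vy820'

`re.search` scans for the first position where the pattern succeeds.
The match spans [3:8] → 'vy820'.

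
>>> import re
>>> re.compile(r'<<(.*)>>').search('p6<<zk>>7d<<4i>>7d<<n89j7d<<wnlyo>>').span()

Unlike `match`, `search` isn't anchored — it looks for the pattern anywhere in the string.
The match spans [2:35] → '<<zk>>7d<<4i>>7d<<n89j7d<<wnlyo>>'.
Captured: group 1 = 'zk>>7d<<4i>>7d<<n89j7d<<wnlyo'.

(2, 35)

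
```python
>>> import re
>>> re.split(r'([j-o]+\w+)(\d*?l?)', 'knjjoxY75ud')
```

['', 'knjjoxY75ud', '', '']

With a capturing group present, the delimiter's captured portion is kept in the result list.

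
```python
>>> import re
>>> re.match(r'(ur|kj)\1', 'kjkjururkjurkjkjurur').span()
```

`\1` is not a pattern — it's the concrete string captured by group 1, re-applied verbatim.
`re.match` only tries the pattern at the start of the string.
The match spans [0:4] → 'kjkj'.
Captured: group 1 = 'kj'.

(0, 4)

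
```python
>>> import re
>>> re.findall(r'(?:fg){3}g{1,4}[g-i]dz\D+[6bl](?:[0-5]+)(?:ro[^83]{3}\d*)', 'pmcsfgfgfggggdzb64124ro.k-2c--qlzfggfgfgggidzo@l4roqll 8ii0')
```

With no groups in the pattern, `findall` gives back each whole match — 1 here.

['fgfgfggggdzb64124ro.k-2']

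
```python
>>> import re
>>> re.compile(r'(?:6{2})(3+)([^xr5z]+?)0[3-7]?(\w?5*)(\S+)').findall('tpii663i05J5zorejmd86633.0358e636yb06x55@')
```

[('3', 'i', 'J5', 'zorejmd86633.0358e636yb06x55@')]

Pattern: exactly 2 of a literal '6' (non-capturing group); then one or more of a literal '3' (captured); then one or more of any character except [xr5z] (lazy) (captured); then a literal '0', then optionally a character in [3-7]; then optionally a word character, then zero or more of the literal '5' (captured); then one or more of a non-whitespace character (captured).
Scanning left to right: at [4:41] match '663i05J5zorejmd86633.0358e636yb06x55@', groups = ('3', 'i', 'J5', 'zorejmd86633.0358e636yb06x55@').
4 groups means the one result is a tuple of 4 captured strings — 1 here.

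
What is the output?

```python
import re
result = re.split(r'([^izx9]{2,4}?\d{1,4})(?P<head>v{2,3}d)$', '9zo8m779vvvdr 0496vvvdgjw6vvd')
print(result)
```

['9zo8m779vvvdr 0496vvv', 'dgjw6', 'vvd', '']

Pattern: 2 to 4 of any character except [izx9] (lazy), then 1 to 4 of a digit (captured); then 2 to 3 of a literal 'v', then the literal 'd' (captured as 'head'); then anchored at the end.
Matches to split on: at [21:29] → 'dgjw6vvd'.
With a capturing group present, the delimiter's captured portion is kept in the result list.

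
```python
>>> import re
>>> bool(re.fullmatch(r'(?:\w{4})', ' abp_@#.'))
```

False

For `fullmatch`, every character of the input must be accounted for by the pattern.
Here the pattern can't cover the whole string, so the call returns None, and `bool(None)` is False.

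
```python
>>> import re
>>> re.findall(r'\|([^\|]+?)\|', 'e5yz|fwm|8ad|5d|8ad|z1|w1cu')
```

['fwm', '5d', 'z1']

Walking the string: at [4:9] match '|fwm|', group 1 = 'fwm'; at [12:16] match '|5d|', group 1 = '5d'; at [19:23] match '|z1|', group 1 = 'z1'.
`findall` collects group 1 from each match (3 total).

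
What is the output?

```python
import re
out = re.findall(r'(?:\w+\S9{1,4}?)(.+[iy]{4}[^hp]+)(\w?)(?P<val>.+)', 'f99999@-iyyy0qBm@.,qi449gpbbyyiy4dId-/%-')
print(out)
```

Pattern: one or more of a word character, then a non-whitespace character, then 1 to 4 of a literal '9' (lazy) (non-capturing group); then one or more of any character, then exactly 4 of one of [iy], then one or more of any character except [hp] (captured); then optionally a word character (captured); then one or more of any character (captured as 'val').
Walking the string: at [0:40] match 'f99999@-iyyy0qBm@.,qi449gpbbyyiy4dId-/%-', groups = ('@-iyyy0qBm@.,qi449gpbbyyiy4dId-/%', '', '-').
3 groups means the one result is a tuple of 3 captured strings — 1 here.

[('@-iyyy0qBm@.,qi449gpbbyyiy4dId-/%', '', '-')]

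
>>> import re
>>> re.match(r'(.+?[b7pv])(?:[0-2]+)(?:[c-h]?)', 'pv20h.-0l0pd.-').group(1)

'pv'

Pattern: one or more of any character (lazy), then one of [b7pv] (captured); then one or more of a character in [0-2] (non-capturing group); then optionally a character in [c-h] (non-capturing group).
`re.match` won't scan ahead — the pattern has to work from the very first character.
The match spans [0:5] → 'pv20h'.
Captured: group 1 = 'pv'.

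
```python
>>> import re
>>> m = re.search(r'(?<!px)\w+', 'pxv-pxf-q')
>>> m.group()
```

'pxv'

The negative lookaround is zero-width — it rules out positions where the adjacent text would match, without consuming anything.
`re.search` tries every starting position until one works.
The match spans [0:3] → 'pxv'.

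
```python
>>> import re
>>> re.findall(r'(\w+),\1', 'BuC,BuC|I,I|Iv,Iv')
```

['BuC', 'I', 'Iv']

A backreference is literal: `\1` must see the identical characters the first group matched.
Scanning left to right: at [0:7] match 'BuC,BuC', group 1 = 'BuC'; at [8:11] match 'I,I', group 1 = 'I'; at [12:17] match 'Iv,Iv', group 1 = 'Iv'.
With a single group, `findall` returns only what that group captured — 3 items.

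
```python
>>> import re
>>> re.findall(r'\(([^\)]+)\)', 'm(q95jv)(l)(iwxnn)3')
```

Scanning left to right: at [1:8] match '(q95jv)', group 1 = 'q95jv'; at [8:11] match '(l)', group 1 = 'l'; at [11:18] match '(iwxnn)', group 1 = 'iwxnn'.
With a single group, `findall` returns only what that group captured — 3 items.

['q95jv', 'l', 'iwxnn']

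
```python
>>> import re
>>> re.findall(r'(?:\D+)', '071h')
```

With no groups in the pattern, `findall` gives back each whole match — 1 here.

['h']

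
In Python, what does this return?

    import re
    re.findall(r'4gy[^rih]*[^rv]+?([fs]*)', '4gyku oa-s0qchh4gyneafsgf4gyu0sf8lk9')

['', '']

The pattern matches the literal '4gy', then zero or more of any character except [rih]; then one or more of any character except [rv] (lazy); then zero or more of one of [fs] (captured).
The `?` after the quantifier makes it lazy — it takes as little as possible before letting the rest of the pattern try.
Walking the string: at [0:14] match '4gyku oa-s0qch', group 1 = ''; at [15:36] match '4gyneafsgf4gyu0sf8lk9', group 1 = ''.
Because there's exactly one group, `findall` drops the full match and keeps group 1 from each hit.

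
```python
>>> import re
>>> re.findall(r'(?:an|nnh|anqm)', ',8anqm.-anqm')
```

Alternation tries branches left to right and keeps the first one that lets the overall match succeed at that position.
With no groups in the pattern, `findall` gives back each whole match — 2 here.

['an', 'an']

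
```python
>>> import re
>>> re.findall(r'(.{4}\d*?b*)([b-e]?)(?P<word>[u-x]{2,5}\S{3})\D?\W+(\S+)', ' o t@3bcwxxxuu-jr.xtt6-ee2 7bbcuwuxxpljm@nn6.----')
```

`findall` packs the 4 group values into a tuple for every match.

[('o t@3b', 'c', 'wxxxuu-j', 'xtt6-ee2'), (' 7bb', 'c', 'uwuxxplj', 'nn6.----')]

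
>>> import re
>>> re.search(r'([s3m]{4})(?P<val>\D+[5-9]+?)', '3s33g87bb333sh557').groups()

Pattern: exactly 4 of one of [s3m] (captured); then one or more of a non-digit, then one or more of a character in [5-9] (lazy) (captured as 'val').
A `+?`/`*?`/`{m,n}?` starts at its minimum and grows only as far as needed for what follows to match.
`search` walks the string left to right and returns the first match it finds.
The match spans [0:6] → '3s33g8'.
Captured: group 1 = '3s33', group 2 = 'g8'.

('3s33', 'g8')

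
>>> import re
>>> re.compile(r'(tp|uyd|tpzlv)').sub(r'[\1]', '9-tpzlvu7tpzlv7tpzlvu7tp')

'9-[tp]zlvu7[tp]zlv7[tp]zlvu7[tp]'

The regex engine tests alternatives in the order written; an earlier branch that matches wins even if a later one would match more.
Each match is replaced using the text its own group 1 captured.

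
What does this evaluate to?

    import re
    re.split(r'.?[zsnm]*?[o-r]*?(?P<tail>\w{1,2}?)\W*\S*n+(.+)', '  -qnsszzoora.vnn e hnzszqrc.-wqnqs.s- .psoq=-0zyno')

['  ', 'q', ' e hnzszqrc.-wqnqs.s- .psoq=-0zyno', '']

The group in the pattern means `split` returns the separators' captures alongside the pieces.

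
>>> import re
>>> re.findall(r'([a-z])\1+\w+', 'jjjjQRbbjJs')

['j']

The backreference `\1` re-matches whatever the first group consumed, character for character.
Scanning left to right: at [0:11] match 'jjjjQRbbjJs', group 1 = 'j'.
With a single group, `findall` returns only what that group captured — 1 item.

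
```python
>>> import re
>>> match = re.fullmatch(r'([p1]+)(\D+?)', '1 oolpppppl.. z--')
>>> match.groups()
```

('1', ' oolpppppl.. z--')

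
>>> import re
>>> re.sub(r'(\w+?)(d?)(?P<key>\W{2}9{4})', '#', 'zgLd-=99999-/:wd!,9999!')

'#9-/:#!'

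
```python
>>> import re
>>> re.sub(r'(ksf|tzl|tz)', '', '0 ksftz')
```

Matches: at [2:5] → 'ksf'; at [5:7] → 'tz'.
Each match is replaced by ''.

'0 '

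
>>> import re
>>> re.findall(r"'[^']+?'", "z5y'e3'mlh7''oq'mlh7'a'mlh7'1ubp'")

["'e3'", "'oq'", "'a'", "'1ubp'"]

Since nothing is captured, `findall` lists the 4 matched substrings directly.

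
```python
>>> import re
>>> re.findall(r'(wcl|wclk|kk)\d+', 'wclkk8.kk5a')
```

`findall` collects group 1 from each match (2 total).

['kk', 'kk']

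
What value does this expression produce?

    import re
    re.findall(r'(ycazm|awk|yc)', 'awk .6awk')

Because there's exactly one group, `findall` drops the full match and keeps group 1 from each hit.

['awk', 'awk']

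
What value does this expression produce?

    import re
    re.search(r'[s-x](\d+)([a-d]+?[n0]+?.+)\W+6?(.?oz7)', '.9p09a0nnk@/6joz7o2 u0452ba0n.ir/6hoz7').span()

The pattern matches a character in [s-x]; then one or more of a digit (captured); then one or more of a character in [a-d] (lazy), then one or more of one of [n0] (lazy), then one or more of any character (captured); then one or more of a non-word character, then optionally a literal '6'; then optionally any character, then the literal 'oz7' (captured).
`search` walks the string left to right and returns the first match it finds.
The match spans [20:38] → 'u0452ba0n.ir/6hoz7'.
Captured: group 1 = '0452', group 2 = 'ba0n.ir', group 3 = 'hoz7'.

(20, 38)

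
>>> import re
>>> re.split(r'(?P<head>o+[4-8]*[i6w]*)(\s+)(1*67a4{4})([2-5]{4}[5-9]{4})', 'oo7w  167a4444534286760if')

This matches one or more of the literal 'o', then zero or more of a character in [4-8], then zero or more of one of [i6w] (captured as 'head'); then one or more of whitespace (captured); then zero or more of the literal '1', then the literal '67a', then exactly 4 of the literal '4' (captured); then exactly 4 of a character in [2-5], then exactly 4 of a character in [5-9] (captured).
Matches to split on: at [0:22] → 'oo7w  167a444453428676'.
Because the pattern has a capturing group, `split` also inserts each captured text between the pieces.

['', 'oo7w', '  ', '167a4444', '53428676', '0if']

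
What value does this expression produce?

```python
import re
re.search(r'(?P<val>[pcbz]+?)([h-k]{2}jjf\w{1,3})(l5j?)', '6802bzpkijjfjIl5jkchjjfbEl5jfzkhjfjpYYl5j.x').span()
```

The pattern matches one or more of one of [pcbz] (lazy) (captured as 'val'); then exactly 2 of a character in [h-k], then the literal 'jjf', then 1 to 3 of a word character (captured); then the literal 'l5', then optionally the literal 'j' (captured).
`search` walks the string left to right and returns the first match it finds.
The match spans [4:17] → 'bzpkijjfjIl5j'.
Captured: group 1 = 'bzp', group 2 = 'kijjfjI', group 3 = 'l5j'.

(4, 17)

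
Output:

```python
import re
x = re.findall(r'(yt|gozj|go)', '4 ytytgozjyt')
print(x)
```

`|` is ordered: at each position the engine commits to the first alternative that works.
Matches: at [2:4] match 'yt', group 1 = 'yt'; at [4:6] match 'yt', group 1 = 'yt'; at [6:10] match 'gozj', group 1 = 'gozj'; at [10:12] match 'yt', group 1 = 'yt'.
`findall` collects group 1 from each match (4 total).

['yt', 'yt', 'gozj', 'yt']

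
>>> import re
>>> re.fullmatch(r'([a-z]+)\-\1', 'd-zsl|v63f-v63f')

None

`fullmatch` succeeds only if the pattern covers the string from start to end.
Here the string isn't matched end-to-end, so the call returns None.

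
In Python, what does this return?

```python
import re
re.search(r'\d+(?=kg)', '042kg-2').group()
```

'042'

The lookaround is zero-width — it requires the adjacent text to match without consuming it, so the asserted text isn't part of the match.
The match spans [0:3] → '042'.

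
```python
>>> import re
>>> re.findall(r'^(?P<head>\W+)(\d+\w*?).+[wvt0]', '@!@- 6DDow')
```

[('@!@- ', '6')]

Pattern: anchored at the start of the string; then one or more of a non-word character (captured as 'head'); then one or more of a digit, then zero or more of a word character (lazy) (captured); then one or more of any character, then one of [wvt0].
A `+?`/`*?`/`{m,n}?` starts at its minimum and grows only as far as needed for what follows to match.
Walking the string: at [0:10] match '@!@- 6DDow', groups = ('@!@- ', '6').
With 2 capturing groups, `findall` returns a 2-tuple per match.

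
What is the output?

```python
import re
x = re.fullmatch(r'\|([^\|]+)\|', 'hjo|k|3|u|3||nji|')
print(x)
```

None

For `fullmatch`, every character of the input must be accounted for by the pattern.
Here the string isn't matched end-to-end, so the call returns None.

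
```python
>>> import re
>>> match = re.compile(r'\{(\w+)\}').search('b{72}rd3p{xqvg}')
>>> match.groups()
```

`re.search` tries every starting position until one works.
The match spans [1:5] → '{72}'.
Captured: group 1 = '72'.

('72',)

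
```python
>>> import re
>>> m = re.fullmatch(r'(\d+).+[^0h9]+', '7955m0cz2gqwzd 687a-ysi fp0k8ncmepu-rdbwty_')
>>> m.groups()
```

The match spans [0:43] → '7955m0cz2gqwzd 687a-ysi fp0k8ncmepu-rdbwty_'.
Captured: group 1 = '7955'.

('7955',)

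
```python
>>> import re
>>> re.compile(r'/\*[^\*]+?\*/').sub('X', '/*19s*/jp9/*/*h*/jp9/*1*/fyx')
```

'Xjp9/*Xjp9Xfyx'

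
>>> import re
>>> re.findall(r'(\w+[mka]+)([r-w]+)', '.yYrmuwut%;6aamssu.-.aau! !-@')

The pattern matches one or more of a word character, then one or more of one of [mka] (captured); then one or more of a character in [r-w] (captured).
Walking the string: at [1:9] match 'yYrmuwut', groups = ('yYrm', 'uwut'); at [11:18] match '6aamssu', groups = ('6aam', 'ssu'); at [21:24] match 'aau', groups = ('aa', 'u').
2 groups means each result is a tuple of 2 captured strings — 3 here.

[('yYrm', 'uwut'), ('6aam', 'ssu'), ('aa', 'u')]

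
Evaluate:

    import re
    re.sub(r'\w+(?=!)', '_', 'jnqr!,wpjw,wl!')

The positive lookaround only admits positions where the adjacent text matches; those characters stay outside the span.
Matches: at [0:4] → 'jnqr'; at [11:13] → 'wl'.
`sub` substitutes '_' at each match site.

'_!,wpjw,_!'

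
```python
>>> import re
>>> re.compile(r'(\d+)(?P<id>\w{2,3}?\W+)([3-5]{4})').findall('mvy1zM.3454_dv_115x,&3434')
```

[('1', 'zM.', '3454'), ('11', '5x,&', '3434')]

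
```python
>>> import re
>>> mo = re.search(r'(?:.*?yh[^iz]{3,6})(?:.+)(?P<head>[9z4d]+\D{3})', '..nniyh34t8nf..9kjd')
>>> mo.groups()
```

('9kjd',)

The match spans [0:19] → '..nniyh34t8nf..9kjd'.
Captured: group 1 = '9kjd'.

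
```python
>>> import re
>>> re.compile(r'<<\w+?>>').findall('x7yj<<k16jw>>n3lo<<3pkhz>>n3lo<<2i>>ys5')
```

['<<k16jw>>', '<<3pkhz>>', '<<2i>>']

Matches: at [4:13] → '<<k16jw>>'; at [17:26] → '<<3pkhz>>'; at [30:36] → '<<2i>>'.
No capturing groups, so `findall` returns the 3 full match strings.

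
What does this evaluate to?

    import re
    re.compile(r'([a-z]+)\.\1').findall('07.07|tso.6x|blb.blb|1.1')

['blb']

After group 1 captures some text, `\1` only succeeds where that same text appears again.
One capturing group, so `findall` returns just the captured substring from the one match — 1 in all.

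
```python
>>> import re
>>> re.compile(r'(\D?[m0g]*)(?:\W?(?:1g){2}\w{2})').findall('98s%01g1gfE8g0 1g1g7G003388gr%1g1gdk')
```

The pattern matches optionally a non-digit, then zero or more of one of [m0g] (captured); then optionally a non-word character, then the literal '1g' repeated 2 times, then exactly 2 of a word character (non-capturing group).
Because there's exactly one group, `findall` drops the full match and keeps group 1 from each hit.

['%0', 'g0', 'r']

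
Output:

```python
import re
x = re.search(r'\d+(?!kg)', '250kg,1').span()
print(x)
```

(0, 2)

The negative lookaround is zero-width — it rules out positions where the adjacent text would match, without consuming anything.
The match spans [0:2] → '25'.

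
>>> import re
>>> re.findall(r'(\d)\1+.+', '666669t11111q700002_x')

A backreference is literal: `\1` must see the identical characters the first group matched.
Because there's exactly one group, `findall` drops the full match and keeps group 1 from the one hit.

['6']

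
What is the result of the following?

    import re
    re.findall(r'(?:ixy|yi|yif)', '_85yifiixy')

['yi', 'ixy']

Alternation isn't longest-match — the leftmost alternative that fits at this position is chosen.
`findall` yields the raw match text (2 of them) because the pattern has no groups.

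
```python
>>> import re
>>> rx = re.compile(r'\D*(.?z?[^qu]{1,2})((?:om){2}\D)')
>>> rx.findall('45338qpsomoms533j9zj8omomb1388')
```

This matches zero or more of a non-digit; then optionally any character, then optionally a literal 'z', then 1 to 2 of any character except [qu] (captured); then the literal 'om' repeated 2 times, then a non-digit (captured).
2 groups means each result is a tuple of 2 captured strings — 2 here.

[('s', 'omoms'), ('9zj8', 'omomb')]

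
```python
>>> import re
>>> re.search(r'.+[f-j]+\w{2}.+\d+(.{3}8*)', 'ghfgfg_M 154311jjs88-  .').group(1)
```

'-  '

The match spans [0:23] → 'ghfgfg_M 154311jjs88-  '.
Captured: group 1 = '-  '.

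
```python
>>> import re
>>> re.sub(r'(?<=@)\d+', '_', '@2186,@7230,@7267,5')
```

'@_,@_,@_,5'

The lookaround is zero-width — it requires the adjacent text to match without consuming it, so the asserted text isn't part of the match.
Every occurrence is swapped for '_'.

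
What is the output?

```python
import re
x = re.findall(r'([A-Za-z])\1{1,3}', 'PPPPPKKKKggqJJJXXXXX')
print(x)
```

`\1` has to match the exact text group 1 already captured.
One capturing group, so `findall` returns just the captured substring from each match — 5 in all.

['P', 'K', 'g', 'J', 'X']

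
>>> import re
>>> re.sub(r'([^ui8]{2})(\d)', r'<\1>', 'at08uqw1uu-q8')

'<at>8u<qw>uu<-q>'

This matches exactly 2 of any character except [ui8] (captured); then a digit (captured).
Matches: at [0:3] → 'at0'; at [5:8] → 'qw1'; at [10:13] → '-q8'.
Each match is replaced using the text its own group 1 captured.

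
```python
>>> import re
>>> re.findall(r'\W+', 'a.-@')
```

['.-@']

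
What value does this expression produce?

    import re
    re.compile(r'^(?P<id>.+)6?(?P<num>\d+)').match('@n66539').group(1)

The pattern matches anchored at the start of the string; then one or more of any character (captured as 'id'); then optionally a literal '6'; then one or more of a digit (captured as 'num').
`match` is anchored at position 0; if the pattern doesn't fit there, it returns None.
The match spans [0:7] → '@n66539'.
Captured: group 1 = '@n6653', group 2 = '9'.

'@n6653'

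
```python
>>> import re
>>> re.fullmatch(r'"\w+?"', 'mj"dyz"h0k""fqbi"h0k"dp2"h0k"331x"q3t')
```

None

`re.fullmatch` requires the pattern to consume the entire string.
Here the string isn't matched end-to-end, so the call returns None.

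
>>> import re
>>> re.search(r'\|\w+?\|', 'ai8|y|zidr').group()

`search` walks the string left to right and returns the first match it finds.
The match spans [3:6] → '|y|'.

'|y|'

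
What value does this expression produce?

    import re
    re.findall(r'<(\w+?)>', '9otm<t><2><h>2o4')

['t', '2', 'h']

`findall` collects group 1 from each match (3 total).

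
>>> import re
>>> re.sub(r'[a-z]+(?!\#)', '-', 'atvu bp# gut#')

'- -p# -t#'

A negative assertion filters positions out without eating any characters.
Matches: at [0:4] → 'atvu'; at [5:6] → 'b'; at [9:11] → 'gu'.
Each match is replaced by '-'.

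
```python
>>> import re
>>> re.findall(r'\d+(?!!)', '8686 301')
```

`(?!…)`/`(?<!…)` only lets a position through if the neighbouring text does NOT match; no characters are consumed.
Scanning left to right: at [0:4] → '8686'; at [5:8] → '301'.
No capturing groups, so `findall` returns the 2 full match strings.

['8686', '301']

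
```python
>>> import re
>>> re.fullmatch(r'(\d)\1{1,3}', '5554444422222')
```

`fullmatch` succeeds only if the pattern covers the string from start to end.
Here there's no way to consume every character, so the call returns None.

None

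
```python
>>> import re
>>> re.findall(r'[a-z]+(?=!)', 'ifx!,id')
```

Because the assertion is zero-width, the text it checks is not consumed and won't appear in the result.
Walking the string: at [0:3] → 'ifx'.
No capturing groups, so `findall` returns the 1 full match string.

['ifx']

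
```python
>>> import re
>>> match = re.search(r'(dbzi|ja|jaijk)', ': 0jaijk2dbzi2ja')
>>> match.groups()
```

The match spans [3:5] → 'ja'.
Captured: group 1 = 'ja'.

('ja',)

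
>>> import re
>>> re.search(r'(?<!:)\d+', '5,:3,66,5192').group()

'5'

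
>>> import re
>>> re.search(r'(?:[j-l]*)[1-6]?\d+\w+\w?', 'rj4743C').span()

(1, 7)

The pattern matches zero or more of a character in [j-l] (non-capturing group); then optionally a character in [1-6], then one or more of a digit; then one or more of a word character, then optionally a word character.
`search` walks the string left to right and returns the first match it finds.
The match spans [1:7] → 'j4743C'.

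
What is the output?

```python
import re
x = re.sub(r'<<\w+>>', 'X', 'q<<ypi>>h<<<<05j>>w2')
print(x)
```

Matches: at [1:8] → '<<ypi>>'; at [11:18] → '<<05j>>'.
Each match is replaced by 'X'.

qXh<<Xw2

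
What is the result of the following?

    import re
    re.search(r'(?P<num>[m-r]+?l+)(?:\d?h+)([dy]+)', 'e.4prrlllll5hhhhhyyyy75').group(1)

'prrlllll'

This matches one or more of a character in [m-r] (lazy), then one or more of a literal 'l' (captured as 'num'); then optionally a digit, then one or more of a literal 'h' (non-capturing group); then one or more of one of [dy] (captured).
`search` walks the string left to right and returns the first match it finds.
The match spans [3:21] → 'prrlllll5hhhhhyyyy'.
Captured: group 1 = 'prrlllll', group 2 = 'yyyy'.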